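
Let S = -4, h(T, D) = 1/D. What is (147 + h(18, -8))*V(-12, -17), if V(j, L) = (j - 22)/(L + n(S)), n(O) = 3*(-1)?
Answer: 3995/16 ≈ 249.69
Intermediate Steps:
n(O) = -3
V(j, L) = (-22 + j)/(-3 + L) (V(j, L) = (j - 22)/(L - 3) = (-22 + j)/(-3 + L))
(147 + h(18, -8))*V(-12, -17) = (147 + 1/(-8))*((-22 - 12)/(-3 - 17)) = (147 - ⅛)*(-34/(-20)) = 1175*(-1/20*(-34))/8 = (1175/8)*(17/10) = 3995/16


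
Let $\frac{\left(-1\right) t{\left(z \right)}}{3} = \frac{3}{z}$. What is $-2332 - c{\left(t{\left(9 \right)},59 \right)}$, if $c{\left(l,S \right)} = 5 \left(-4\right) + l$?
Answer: $-2311$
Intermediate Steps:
$t{\left(z \right)} = - \frac{9}{z}$ ($t{\left(z \right)} = - 3 \frac{3}{z} = - \frac{9}{z}$)
$c{\left(l,S \right)} = -20 + l$
$-2332 - c{\left(t{\left(9 \right)},59 \right)} = -2332 - \left(-20 - \frac{9}{9}\right) = -2332 - \left(-20 - 1\right) = -2332 - -21 = -2332 + 21 = -2311$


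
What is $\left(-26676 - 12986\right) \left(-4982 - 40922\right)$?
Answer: $1820644448$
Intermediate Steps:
$\left(-26676 - 12986\right) \left(-4982 - 40922\right) = \left(-26676 - 12986\right) \left(-45904\right) = \left(-39662\right) \left(-45904\right) = 1820644448$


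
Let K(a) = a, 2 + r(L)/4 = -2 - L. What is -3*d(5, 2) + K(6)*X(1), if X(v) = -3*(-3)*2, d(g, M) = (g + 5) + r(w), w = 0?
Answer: 126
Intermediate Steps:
r(L) = -16 - 4*L (r(L) = -8 + 4*(-2 - L) = -8 + (-8 - 4*L) = -16 - 4*L)
d(g, M) = -11 + g (d(g, M) = (g + 5) + (-16 - 4*0) = (5 + g) + (-16 + 0) = (5 + g) - 16 = -11 + g)
X(v) = 18 (X(v) = 9*2 = 18)
-3*d(5, 2) + K(6)*X(1) = -3*(-11 + 5) + 6*18 = -3*(-6) + 108 = 18 + 108 = 126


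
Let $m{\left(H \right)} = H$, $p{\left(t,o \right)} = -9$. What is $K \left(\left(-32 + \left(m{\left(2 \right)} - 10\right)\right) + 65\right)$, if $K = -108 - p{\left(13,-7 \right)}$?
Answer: $-2475$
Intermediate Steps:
$K = -99$ ($K = -108 - -9 = -108 + 9 = -99$)
$K \left(\left(-32 + \left(m{\left(2 \right)} - 10\right)\right) + 65\right) = - 99 \left(\left(-32 + \left(2 - 10\right)\right) + 65\right) = - 99 \left(\left(-32 - 8\right) + 65\right) = - 99 \left(-40 + 65\right) = \left(-99\right) 25 = -2475$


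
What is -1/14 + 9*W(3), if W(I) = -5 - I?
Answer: -1009/14 ≈ -72.071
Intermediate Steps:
-1/14 + 9*W(3) = -1/14 + 9*(-5 - 1*3) = -1*1/14 + 9*(-5 - 3) = -1/14 + 9*(-8) = -1/14 - 72 = -1009/14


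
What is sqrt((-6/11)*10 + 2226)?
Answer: 3*sqrt(29854)/11 ≈ 47.123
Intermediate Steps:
sqrt((-6/11)*10 + 2226) = sqrt(((1/11)*(-6))*10 + 2226) = sqrt(-6/11*10 + 2226) = sqrt(-60/11 + 2226) = sqrt(24426/11) = 3*sqrt(29854)/11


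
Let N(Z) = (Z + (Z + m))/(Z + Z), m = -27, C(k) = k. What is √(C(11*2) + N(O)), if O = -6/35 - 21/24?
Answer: √3082067/293 ≈ 5.9917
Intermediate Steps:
O = -293/280 (O = -6*1/35 - 21*1/24 = -6/35 - 7/8 = -293/280 ≈ -1.0464)
N(Z) = (-27 + 2*Z)/(2*Z) (N(Z) = (Z + (Z - 27))/(Z + Z) = (Z + (-27 + Z))/((2*Z)) = (-27 + 2*Z)*(1/(2*Z)) = (-27 + 2*Z)/(2*Z))
√(C(11*2) + N(O)) = √(11*2 + (-27/2 - 293/280)/(-293/280)) = √(22 - 280/293*(-4073/280)) = √(22 + 4073/293) = √(10519/293) = √3082067/293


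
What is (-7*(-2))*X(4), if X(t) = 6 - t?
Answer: 28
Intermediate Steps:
(-7*(-2))*X(4) = (-7*(-2))*(6 - 1*4) = 14*(6 - 4) = 14*2 = 28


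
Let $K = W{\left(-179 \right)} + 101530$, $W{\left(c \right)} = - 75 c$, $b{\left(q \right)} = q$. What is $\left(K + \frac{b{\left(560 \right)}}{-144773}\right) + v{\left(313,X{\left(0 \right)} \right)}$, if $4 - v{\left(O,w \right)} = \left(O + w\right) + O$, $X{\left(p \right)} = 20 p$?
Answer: $\frac{16552330849}{144773} \approx 1.1433 \cdot 10^{5}$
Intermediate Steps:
$v{\left(O,w \right)} = 4 - w - 2 O$ ($v{\left(O,w \right)} = 4 - \left(\left(O + w\right) + O\right) = 4 - \left(w + 2 O\right) = 4 - w - 2 O$)
$K = 114955$ ($K = \left(-75\right) \left(-179\right) + 101530 = 13425 + 101530 = 114955$)
$\left(K + \frac{b{\left(560 \right)}}{-144773}\right) + v{\left(313,X{\left(0 \right)} \right)} = \left(114955 + \frac{560}{-144773}\right) - \left(622 + 0\right) = \left(114955 + 560 \left(- \frac{1}{144773}\right)\right) - 622 = \left(114955 - \frac{560}{144773}\right) + \left(4 + 0 - 626\right) = \frac{16642379655}{144773} - 622 = \frac{16552330849}{144773}$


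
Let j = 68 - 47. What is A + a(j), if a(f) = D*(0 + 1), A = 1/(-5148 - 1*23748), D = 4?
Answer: 115583/28896 ≈ 4.0000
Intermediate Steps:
j = 21
A = -1/28896 (A = 1/(-5148 - 23748) = 1/(-28896) = -1/28896 ≈ -3.4607e-5)
a(f) = 4 (a(f) = 4*(0 + 1) = 4*1 = 4)
A + a(j) = -1/28896 + 4 = 115583/28896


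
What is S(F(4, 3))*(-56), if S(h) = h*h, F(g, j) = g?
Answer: -896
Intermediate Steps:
S(h) = h²
S(F(4, 3))*(-56) = 4²*(-56) = 16*(-56) = -896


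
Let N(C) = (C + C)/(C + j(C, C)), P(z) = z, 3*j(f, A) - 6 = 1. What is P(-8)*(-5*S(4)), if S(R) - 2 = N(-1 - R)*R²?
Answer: 2480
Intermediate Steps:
j(f, A) = 7/3 (j(f, A) = 2 + (⅓)*1 = 2 + ⅓ = 7/3)
N(C) = 2*C/(7/3 + C) (N(C) = (C + C)/(C + 7/3) = (2*C)/(7/3 + C) = 2*C/(7/3 + C))
S(R) = 2 + 6*R²*(-1 - R)/(4 - 3*R) (S(R) = 2 + (6*(-1 - R)/(7 + 3*(-1 - R)))*R² = 2 + (6*(-1 - R)/(7 + (-3 - 3*R)))*R² = 2 + (6*(-1 - R)/(4 - 3*R))*R² = 2 + 6*R²*(-1 - R)/(4 - 3*R))
P(-8)*(-5*S(4)) = -(-40)*2*(-4 + 3*4 + 3*4²*(1 + 4))/(-4 + 3*4) = -(-40)*2*(-4 + 12 + 3*16*5)/(-4 + 12) = -(-40)*2*(-4 + 12 + 240)/8 = -(-40)*2*(⅛)*248 = -(-40)*62 = -8*(-310) = 2480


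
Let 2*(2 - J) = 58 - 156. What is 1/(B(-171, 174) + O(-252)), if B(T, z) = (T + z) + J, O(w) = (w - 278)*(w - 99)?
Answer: 1/186084 ≈ 5.3739e-6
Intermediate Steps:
O(w) = (-278 + w)*(-99 + w)
J = 51 (J = 2 - (58 - 156)/2 = 2 - 1/2*(-98) = 2 + 49 = 51)
B(T, z) = 51 + T + z (B(T, z) = (T + z) + 51 = 51 + T + z)
1/(B(-171, 174) + O(-252)) = 1/((51 - 171 + 174) + (27522 + (-252)**2 - 377*(-252))) = 1/(54 + (27522 + 63504 + 95004)) = 1/(54 + 186030) = 1/186084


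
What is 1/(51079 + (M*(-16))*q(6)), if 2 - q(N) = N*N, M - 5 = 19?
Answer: 1/64135 ≈ 1.5592e-5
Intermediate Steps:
M = 24 (M = 5 + 19 = 24)
q(N) = 2 - N² (q(N) = 2 - N*N = 2 - N²)
1/(51079 + (M*(-16))*q(6)) = 1/(51079 + (24*(-16))*(2 - 1*6²)) = 1/(51079 - 384*(2 - 1*36)) = 1/(51079 - 384*(2 - 36)) = 1/(51079 - 384*(-34)) = 1/(51079 + 13056) = 1/64135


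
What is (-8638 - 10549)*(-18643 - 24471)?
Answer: 827228318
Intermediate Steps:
(-8638 - 10549)*(-18643 - 24471) = -19187*(-43114) = 827228318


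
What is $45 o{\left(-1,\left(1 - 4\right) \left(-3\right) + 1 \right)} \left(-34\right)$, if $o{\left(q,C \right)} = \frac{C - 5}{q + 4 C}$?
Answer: $- \frac{2550}{13} \approx -196.15$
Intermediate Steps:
$o{\left(q,C \right)} = \frac{-5 + C}{q + 4 C}$
$45 o{\left(-1,\left(1 - 4\right) \left(-3\right) + 1 \right)} \left(-34\right) = 45 \frac{-5 + \left(\left(1 - 4\right) \left(-3\right) + 1\right)}{-1 + 4 \left(\left(1 - 4\right) \left(-3\right) + 1\right)} \left(-34\right) = 45 \frac{-5 + \left(\left(-3\right) \left(-3\right) + 1\right)}{-1 + 4 \left(\left(-3\right) \left(-3\right) + 1\right)} \left(-34\right) = 45 \frac{-5 + \left(9 + 1\right)}{-1 + 4 \left(9 + 1\right)} \left(-34\right) = 45 \frac{-5 + 10}{-1 + 4 \cdot 10} \left(-34\right) = 45 \frac{1}{-1 + 40} \cdot 5 \left(-34\right) = 45 \cdot \frac{1}{39} \cdot 5 \left(-34\right) = 45 \cdot \frac{5}{39} \left(-34\right) = \frac{75}{13} \left(-34\right) = - \frac{2550}{13}$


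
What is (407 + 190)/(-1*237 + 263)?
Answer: 597/26 ≈ 22.962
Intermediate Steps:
(407 + 190)/(-1*237 + 263) = 597/(-237 + 263) = 597/26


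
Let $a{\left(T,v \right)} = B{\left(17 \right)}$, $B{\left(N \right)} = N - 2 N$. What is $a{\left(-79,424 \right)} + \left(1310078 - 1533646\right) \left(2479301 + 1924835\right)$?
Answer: $-984623877265$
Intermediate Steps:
$B{\left(N \right)} = - N$ ($B{\left(N \right)} = N - 2 N = - N$)
$a{\left(T,v \right)} = -17$ ($a{\left(T,v \right)} = \left(-1\right) 17 = -17$)
$a{\left(-79,424 \right)} + \left(1310078 - 1533646\right) \left(2479301 + 1924835\right) = -17 + \left(1310078 - 1533646\right) \left(2479301 + 1924835\right) = -17 - 984623877248 = -984623877265$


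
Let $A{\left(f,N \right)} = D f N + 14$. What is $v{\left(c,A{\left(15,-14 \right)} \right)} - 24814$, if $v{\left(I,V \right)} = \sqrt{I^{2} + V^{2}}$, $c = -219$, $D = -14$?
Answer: $-24814 + \sqrt{8774077} \approx -21852.0$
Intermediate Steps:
$A{\left(f,N \right)} = 14 - 14 N f$ ($A{\left(f,N \right)} = - 14 f N + 14 = - 14 N f + 14 = 14 - 14 N f$)
$v{\left(c,A{\left(15,-14 \right)} \right)} - 24814 = \sqrt{\left(-219\right)^{2} + \left(14 - \left(-196\right) 15\right)^{2}} - 24814 = \sqrt{47961 + \left(14 + 2940\right)^{2}} - 24814 = \sqrt{47961 + 2954^{2}} - 24814 = \sqrt{47961 + 8726116} - 24814 = \sqrt{8774077} - 24814 = -24814 + \sqrt{8774077}$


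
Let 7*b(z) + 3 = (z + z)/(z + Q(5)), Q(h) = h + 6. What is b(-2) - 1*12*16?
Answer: -12127/63 ≈ -192.49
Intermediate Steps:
Q(h) = 6 + h
b(z) = -3/7 + 2*z/(7*(11 + z)) (b(z) = -3/7 + ((z + z)/(z + (6 + 5)))/7 = -3/7 + ((2*z)/(z + 11))/7 = -3/7 + ((2*z)/(11 + z))/7 = -3/7 + (2*z/(11 + z))/7 = -3/7 + 2*z/(7*(11 + z)))
b(-2) - 1*12*16 = (-33 - 1*(-2))/(7*(11 - 2)) - 1*12*16 = (⅐)*(-33 + 2)/9 - 12*16 = (⅐)*(⅑)*(-31) - 192 = -31/63 - 192 = -12127/63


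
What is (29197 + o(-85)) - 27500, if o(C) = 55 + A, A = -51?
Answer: 1701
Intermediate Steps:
o(C) = 4 (o(C) = 55 - 51 = 4)
(29197 + o(-85)) - 27500 = (29197 + 4) - 27500 = 29201 - 27500 = 1701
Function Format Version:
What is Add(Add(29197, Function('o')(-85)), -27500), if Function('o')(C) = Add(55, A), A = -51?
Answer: 1701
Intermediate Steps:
Function('o')(C) = 4 (Function('o')(C) = Add(55, -51) = 4)
Add(Add(29197, Function('o')(-85)), -27500) = Add(Add(29197, 4), -27500) = Add(29201, -27500) = 1701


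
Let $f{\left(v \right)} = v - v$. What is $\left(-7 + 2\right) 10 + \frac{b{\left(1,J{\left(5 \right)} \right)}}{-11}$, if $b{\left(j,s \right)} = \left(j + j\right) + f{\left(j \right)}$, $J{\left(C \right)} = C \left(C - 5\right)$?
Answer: $- \frac{552}{11} \approx -50.182$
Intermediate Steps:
$J{\left(C \right)} = C \left(-5 + C\right)$
$f{\left(v \right)} = 0$
$b{\left(j,s \right)} = 2 j$ ($b{\left(j,s \right)} = \left(j + j\right) + 0 = 2 j + 0 = 2 j$)
$\left(-7 + 2\right) 10 + \frac{b{\left(1,J{\left(5 \right)} \right)}}{-11} = \left(-7 + 2\right) 10 + \frac{2 \cdot 1}{-11} = \left(-5\right) 10 + 2 \left(- \frac{1}{11}\right) = -50 - \frac{2}{11} = - \frac{552}{11}$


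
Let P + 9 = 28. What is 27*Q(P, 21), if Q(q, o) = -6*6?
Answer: -972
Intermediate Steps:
P = 19 (P = -9 + 28 = 19)
Q(q, o) = -36
27*Q(P, 21) = 27*(-36) = -972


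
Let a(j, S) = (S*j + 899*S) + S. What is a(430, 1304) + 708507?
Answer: 2442827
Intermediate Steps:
a(j, S) = 900*S + S*j (a(j, S) = (899*S + S*j) + S = 900*S + S*j)
a(430, 1304) + 708507 = 1304*(900 + 430) + 708507 = 1304*1330 + 708507 = 1734320 + 708507 = 2442827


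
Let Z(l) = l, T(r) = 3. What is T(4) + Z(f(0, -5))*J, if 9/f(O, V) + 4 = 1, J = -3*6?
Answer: 57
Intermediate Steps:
J = -18
f(O, V) = -3 (f(O, V) = 9/(-4 + 1) = 9/(-3) = 9*(-⅓) = -3)
T(4) + Z(f(0, -5))*J = 3 - 3*(-18) = 3 + 54 = 57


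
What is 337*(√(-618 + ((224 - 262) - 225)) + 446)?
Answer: 150302 + 337*I*√881 ≈ 1.503e+5 + 10003.0*I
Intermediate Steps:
337*(√(-618 + ((224 - 262) - 225)) + 446) = 337*(√(-618 + (-38 - 225)) + 446) = 337*(√(-618 - 263) + 446) = 337*(√(-881) + 446) = 337*(I*√881 + 446) = 337*(446 + I*√881) = 150302 + 337*I*√881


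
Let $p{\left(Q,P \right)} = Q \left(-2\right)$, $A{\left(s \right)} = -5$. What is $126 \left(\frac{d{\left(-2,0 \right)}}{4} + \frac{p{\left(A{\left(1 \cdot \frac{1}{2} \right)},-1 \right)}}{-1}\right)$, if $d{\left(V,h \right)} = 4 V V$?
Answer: $-756$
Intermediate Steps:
$d{\left(V,h \right)} = 4 V^{2}$
$p{\left(Q,P \right)} = - 2 Q$
$126 \left(\frac{d{\left(-2,0 \right)}}{4} + \frac{p{\left(A{\left(1 \cdot \frac{1}{2} \right)},-1 \right)}}{-1}\right) = 126 \left(\frac{4 \left(-2\right)^{2}}{4} + \frac{\left(-2\right) \left(-5\right)}{-1}\right) = 126 \left(4 \cdot 4 \cdot \frac{1}{4} + 10 \left(-1\right)\right) = 126 \left(16 \cdot \frac{1}{4} - 10\right) = 126 \left(4 - 10\right) = 126 \left(-6\right) = -756$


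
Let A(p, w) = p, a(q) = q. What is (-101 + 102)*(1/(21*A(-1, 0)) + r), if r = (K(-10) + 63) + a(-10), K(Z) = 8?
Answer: 1280/21 ≈ 60.952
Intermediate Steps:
r = 61 (r = (8 + 63) - 10 = 71 - 10 = 61)
(-101 + 102)*(1/(21*A(-1, 0)) + r) = (-101 + 102)*(1/(21*(-1)) + 61) = 1*((1/21)*(-1) + 61) = 1*(-1/21 + 61) = 1*(1280/21) = 1280/21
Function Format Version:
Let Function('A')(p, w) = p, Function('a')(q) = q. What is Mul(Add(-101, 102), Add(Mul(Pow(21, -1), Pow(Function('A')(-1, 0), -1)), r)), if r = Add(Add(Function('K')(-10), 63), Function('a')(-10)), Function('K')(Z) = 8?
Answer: Rational(1280, 21) ≈ 60.952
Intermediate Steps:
r = 61 (r = Add(Add(8, 63), -10) = Add(71, -10) = 61)
Mul(Add(-101, 102), Add(Mul(Pow(21, -1), Pow(Function('A')(-1, 0), -1)), r)) = Mul(Add(-101, 102), Add(Mul(Pow(21, -1), Pow(-1, -1)), 61)) = Mul(1, Add(Mul(Rational(1, 21), -1), 61)) = Mul(1, Add(Rational(-1, 21), 61)) = Mul(1, Rational(1280, 21)) = Rational(1280, 21)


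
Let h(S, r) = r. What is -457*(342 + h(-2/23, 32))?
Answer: -170918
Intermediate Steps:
-457*(342 + h(-2/23, 32)) = -457*(342 + 32) = -457*374 = -170918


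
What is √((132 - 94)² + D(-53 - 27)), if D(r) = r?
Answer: 2*√341 ≈ 36.932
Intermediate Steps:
√((132 - 94)² + D(-53 - 27)) = √((132 - 94)² + (-53 - 27)) = √(38² - 80) = √(1444 - 80) = √1364 = 2*√341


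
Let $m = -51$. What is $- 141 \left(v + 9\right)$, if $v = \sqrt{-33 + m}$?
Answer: $-1269 - 282 i \sqrt{21} \approx -1269.0 - 1292.3 i$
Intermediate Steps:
$v = 2 i \sqrt{21}$ ($v = \sqrt{-33 - 51} = \sqrt{-84} = 2 i \sqrt{21} \approx 9.1651 i$)
$- 141 \left(v + 9\right) = - 141 \left(2 i \sqrt{21} + 9\right) = - 141 \left(9 + 2 i \sqrt{21}\right) = -1269 - 282 i \sqrt{21}$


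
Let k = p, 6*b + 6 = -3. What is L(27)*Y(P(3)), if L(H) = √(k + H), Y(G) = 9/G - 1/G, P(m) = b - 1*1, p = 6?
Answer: -16*√33/5 ≈ -18.383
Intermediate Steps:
b = -3/2 (b = -1 + (⅙)*(-3) = -1 - ½ = -3/2 ≈ -1.5000)
P(m) = -5/2 (P(m) = -3/2 - 1*1 = -3/2 - 1 = -5/2)
k = 6
Y(G) = 8/G
L(H) = √(6 + H)
L(27)*Y(P(3)) = √(6 + 27)*(8/(-5/2)) = √33*(8*(-⅖)) = √33*(-16/5) = -16*√33/5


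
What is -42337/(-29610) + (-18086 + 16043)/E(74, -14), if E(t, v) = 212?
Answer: -25758893/3138660 ≈ -8.2070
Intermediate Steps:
-42337/(-29610) + (-18086 + 16043)/E(74, -14) = -42337/(-29610) + (-18086 + 16043)/212 = -42337*(-1/29610) - 2043*1/212 = 42337/29610 - 2043/212 = -25758893/3138660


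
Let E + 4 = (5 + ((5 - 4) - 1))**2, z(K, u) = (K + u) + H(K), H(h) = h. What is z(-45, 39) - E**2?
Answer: -492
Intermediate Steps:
z(K, u) = u + 2*K (z(K, u) = (K + u) + K = u + 2*K)
E = 21 (E = -4 + (5 + ((5 - 4) - 1))**2 = -4 + (5 + (1 - 1))**2 = -4 + (5 + 0)**2 = -4 + 5**2 = -4 + 25 = 21)
z(-45, 39) - E**2 = (39 + 2*(-45)) - 1*21**2 = (39 - 90) - 1*441 = -51 - 441 = -492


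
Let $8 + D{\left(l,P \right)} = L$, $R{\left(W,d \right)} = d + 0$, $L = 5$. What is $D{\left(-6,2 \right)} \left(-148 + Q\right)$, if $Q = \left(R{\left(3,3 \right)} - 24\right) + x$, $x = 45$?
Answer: $372$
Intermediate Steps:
$R{\left(W,d \right)} = d$
$D{\left(l,P \right)} = -3$ ($D{\left(l,P \right)} = -8 + 5 = -3$)
$Q = 24$ ($Q = \left(3 - 24\right) + 45 = -21 + 45 = 24$)
$D{\left(-6,2 \right)} \left(-148 + Q\right) = - 3 \left(-148 + 24\right) = \left(-3\right) \left(-124\right) = 372$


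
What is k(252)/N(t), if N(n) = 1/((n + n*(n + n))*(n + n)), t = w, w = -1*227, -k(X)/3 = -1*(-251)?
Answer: 35154011322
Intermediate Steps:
k(X) = -753 (k(X) = -(-3)*(-251) = -3*251 = -753)
w = -227
t = -227
N(n) = 1/(2*n*(n + 2*n**2)) (N(n) = 1/((n + n*(2*n))*(2*n)) = 1/((n + 2*n**2)*(2*n)) = 1/(2*n*(n + 2*n**2)))
k(252)/N(t) = -753/((1/2)/((-227)**2*(1 + 2*(-227)))) = -753/((1/2)*(1/51529)/(1 - 454)) = -753/((1/2)*(1/51529)/(-453)) = -753/((1/2)*(1/51529)*(-1/453)) = -753/(-1/46685274) = -753*(-46685274) = 35154011322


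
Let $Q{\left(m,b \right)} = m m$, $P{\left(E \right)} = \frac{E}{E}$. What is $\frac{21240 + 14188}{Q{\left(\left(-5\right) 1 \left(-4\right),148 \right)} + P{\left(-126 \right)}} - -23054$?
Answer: $\frac{9280082}{401} \approx 23142.0$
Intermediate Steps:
$P{\left(E \right)} = 1$
$Q{\left(m,b \right)} = m^{2}$
$\frac{21240 + 14188}{Q{\left(\left(-5\right) 1 \left(-4\right),148 \right)} + P{\left(-126 \right)}} - -23054 = \frac{21240 + 14188}{\left(\left(-5\right) 1 \left(-4\right)\right)^{2} + 1} - -23054 = \frac{35428}{\left(\left(-5\right) \left(-4\right)\right)^{2} + 1} + 23054 = \frac{35428}{20^{2} + 1} + 23054 = \frac{35428}{400 + 1} + 23054 = \frac{35428}{401} + 23054 = \frac{9280082}{401}$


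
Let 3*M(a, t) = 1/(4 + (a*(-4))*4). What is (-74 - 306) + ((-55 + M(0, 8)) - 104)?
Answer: -6467/12 ≈ -538.92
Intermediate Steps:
M(a, t) = 1/(3*(4 - 16*a)) (M(a, t) = 1/(3*(4 + (a*(-4))*4)) = 1/(3*(4 - 4*a*4)) = 1/(3*(4 - 16*a)))
(-74 - 306) + ((-55 + M(0, 8)) - 104) = (-74 - 306) + ((-55 - 1/(-12 + 48*0)) - 104) = -380 + ((-55 - 1/(-12 + 0)) - 104) = -380 + ((-55 - 1/(-12)) - 104) = -380 + ((-55 - 1*(-1/12)) - 104) = -380 + ((-55 + 1/12) - 104) = -380 + (-659/12 - 104) = -380 - 1907/12 = -6467/12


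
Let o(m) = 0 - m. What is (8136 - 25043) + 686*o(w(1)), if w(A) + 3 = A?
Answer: -15535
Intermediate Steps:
w(A) = -3 + A
o(m) = -m
(8136 - 25043) + 686*o(w(1)) = (8136 - 25043) + 686*(-(-3 + 1)) = -16907 + 686*(-1*(-2)) = -16907 + 686*2 = -16907 + 1372 = -15535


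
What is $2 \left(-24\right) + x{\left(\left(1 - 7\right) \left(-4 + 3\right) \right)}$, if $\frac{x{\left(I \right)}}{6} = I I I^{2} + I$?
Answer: $7764$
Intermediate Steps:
$x{\left(I \right)} = 6 I + 6 I^{4}$ ($x{\left(I \right)} = 6 \left(I I I^{2} + I\right) = 6 \left(I I^{3} + I\right) = 6 \left(I^{4} + I\right) = 6 \left(I + I^{4}\right) = 6 I + 6 I^{4}$)
$2 \left(-24\right) + x{\left(\left(1 - 7\right) \left(-4 + 3\right) \right)} = 2 \left(-24\right) + 6 \left(1 - 7\right) \left(-4 + 3\right) \left(1 + \left(\left(1 - 7\right) \left(-4 + 3\right)\right)^{3}\right) = -48 + 6 \left(1 - 7\right) \left(-1\right) \left(1 + \left(\left(1 - 7\right) \left(-1\right)\right)^{3}\right) = -48 + 6 \left(\left(-6\right) \left(-1\right)\right) \left(1 + \left(\left(-6\right) \left(-1\right)\right)^{3}\right) = -48 + 6 \cdot 6 \left(1 + 6^{3}\right) = -48 + 6 \cdot 6 \left(1 + 216\right) = -48 + 6 \cdot 6 \cdot 217 = -48 + 7812 = 7764$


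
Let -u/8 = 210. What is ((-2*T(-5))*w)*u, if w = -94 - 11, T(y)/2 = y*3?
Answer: 10584000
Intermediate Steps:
T(y) = 6*y (T(y) = 2*(y*3) = 2*(3*y) = 6*y)
w = -105
u = -1680 (u = -8*210 = -1680)
((-2*T(-5))*w)*u = (-12*(-5)*(-105))*(-1680) = (-2*(-30)*(-105))*(-1680) = (60*(-105))*(-1680) = -6300*(-1680) = 10584000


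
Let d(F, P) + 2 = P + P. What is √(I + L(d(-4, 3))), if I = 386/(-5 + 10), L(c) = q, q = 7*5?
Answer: √2805/5 ≈ 10.592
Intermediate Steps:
d(F, P) = -2 + 2*P (d(F, P) = -2 + (P + P) = -2 + 2*P)
q = 35
L(c) = 35
I = 386/5 ≈ 77.200
√(I + L(d(-4, 3))) = √(386/5 + 35) = √(561/5) = √2805/5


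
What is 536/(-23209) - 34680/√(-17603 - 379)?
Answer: -536/23209 + 5780*I*√222/333 ≈ -0.023094 + 258.62*I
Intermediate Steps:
536/(-23209) - 34680/√(-17603 - 379) = 536*(-1/23209) - 34680*(-I*√222/1998) = -536/23209 - 34680*(-I*√222/1998) = -536/23209 - (-5780)*I*√222/333 = -536/23209 + 5780*I*√222/333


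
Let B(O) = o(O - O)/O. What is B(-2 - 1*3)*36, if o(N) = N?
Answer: 0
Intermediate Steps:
B(O) = 0 (B(O) = (O - O)/O = 0/O = 0)
B(-2 - 1*3)*36 = 0*36 = 0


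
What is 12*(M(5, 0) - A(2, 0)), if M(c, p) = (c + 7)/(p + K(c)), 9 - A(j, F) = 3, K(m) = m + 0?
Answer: -216/5 ≈ -43.200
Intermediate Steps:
K(m) = m
A(j, F) = 6 (A(j, F) = 9 - 1*3 = 9 - 3 = 6)
M(c, p) = (7 + c)/(c + p) (M(c, p) = (c + 7)/(p + c) = (7 + c)/(c + p))
12*(M(5, 0) - A(2, 0)) = 12*((7 + 5)/(5 + 0) - 1*6) = 12*(12/5 - 6) = 12*(-18/5) = -216/5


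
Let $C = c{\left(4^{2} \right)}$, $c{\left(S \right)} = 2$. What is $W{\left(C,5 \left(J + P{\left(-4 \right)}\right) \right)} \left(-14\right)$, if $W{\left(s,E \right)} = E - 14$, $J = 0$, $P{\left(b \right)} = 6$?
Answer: $-224$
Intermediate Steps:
$C = 2$
$W{\left(s,E \right)} = -14 + E$
$W{\left(C,5 \left(J + P{\left(-4 \right)}\right) \right)} \left(-14\right) = \left(-14 + 5 \left(0 + 6\right)\right) \left(-14\right) = \left(-14 + 5 \cdot 6\right) \left(-14\right) = \left(-14 + 30\right) \left(-14\right) = 16 \left(-14\right) = -224$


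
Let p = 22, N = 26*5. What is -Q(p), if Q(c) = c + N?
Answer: -152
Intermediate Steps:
N = 130
Q(c) = 130 + c (Q(c) = c + 130 = 130 + c)
-Q(p) = -(130 + 22) = -1*152 = -152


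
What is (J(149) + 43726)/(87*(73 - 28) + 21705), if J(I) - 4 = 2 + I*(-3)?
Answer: 8657/5124 ≈ 1.6895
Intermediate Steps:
J(I) = 6 - 3*I (J(I) = 4 + (2 + I*(-3)) = 4 + (2 - 3*I) = 6 - 3*I)
(J(149) + 43726)/(87*(73 - 28) + 21705) = ((6 - 3*149) + 43726)/(87*(73 - 28) + 21705) = ((6 - 447) + 43726)/(87*45 + 21705) = (-441 + 43726)/(3915 + 21705) = 43285/25620 = 43285*(1/25620) = 8657/5124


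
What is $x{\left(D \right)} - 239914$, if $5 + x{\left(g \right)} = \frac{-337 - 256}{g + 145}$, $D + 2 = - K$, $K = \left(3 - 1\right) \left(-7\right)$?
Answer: $- \frac{37667876}{157} \approx -2.3992 \cdot 10^{5}$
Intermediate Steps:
$K = -14$ ($K = 2 \left(-7\right) = -14$)
$D = 12$ ($D = -2 - -14 = -2 + 14 = 12$)
$x{\left(g \right)} = -5 - \frac{593}{145 + g}$ ($x{\left(g \right)} = -5 + \frac{-337 - 256}{g + 145} = -5 - \frac{593}{145 + g}$)
$x{\left(D \right)} - 239914 = \frac{-1318 - 60}{145 + 12} - 239914 = \frac{-1318 - 60}{157} - 239914 = \frac{1}{157} \left(-1378\right) - 239914 = - \frac{1378}{157} - 239914 = - \frac{37667876}{157}$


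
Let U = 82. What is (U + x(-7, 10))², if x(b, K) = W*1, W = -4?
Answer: 6084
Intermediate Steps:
x(b, K) = -4 (x(b, K) = -4*1 = -4)
(U + x(-7, 10))² = (82 - 4)² = 78² = 6084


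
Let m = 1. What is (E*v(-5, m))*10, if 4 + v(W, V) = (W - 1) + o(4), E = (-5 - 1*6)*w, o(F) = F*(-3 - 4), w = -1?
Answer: -4180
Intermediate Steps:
o(F) = -7*F (o(F) = F*(-7) = -7*F)
E = 11 (E = (-5 - 1*6)*(-1) = (-5 - 6)*(-1) = -11*(-1) = 11)
v(W, V) = -33 + W (v(W, V) = -4 + ((W - 1) - 7*4) = -4 + ((-1 + W) - 28) = -4 + (-29 + W) = -33 + W)
(E*v(-5, m))*10 = (11*(-33 - 5))*10 = (11*(-38))*10 = -418*10 = -4180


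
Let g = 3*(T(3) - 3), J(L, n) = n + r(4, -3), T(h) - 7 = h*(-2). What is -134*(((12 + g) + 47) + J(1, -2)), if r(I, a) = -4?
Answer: -6298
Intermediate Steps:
T(h) = 7 - 2*h (T(h) = 7 + h*(-2) = 7 - 2*h)
J(L, n) = -4 + n (J(L, n) = n - 4 = -4 + n)
g = -6 (g = 3*((7 - 2*3) - 3) = 3*((7 - 6) - 3) = 3*(1 - 3) = 3*(-2) = -6)
-134*(((12 + g) + 47) + J(1, -2)) = -134*(((12 - 6) + 47) + (-4 - 2)) = -134*((6 + 47) - 6) = -134*(53 - 6) = -134*47 = -6298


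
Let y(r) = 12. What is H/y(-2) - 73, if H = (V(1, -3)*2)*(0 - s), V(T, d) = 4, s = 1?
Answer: -221/3 ≈ -73.667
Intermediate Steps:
H = -8 (H = (4*2)*(0 - 1*1) = 8*(0 - 1) = 8*(-1) = -8)
H/y(-2) - 73 = -8/12 - 73 = -8*1/12 - 73 = -⅔ - 73 = -221/3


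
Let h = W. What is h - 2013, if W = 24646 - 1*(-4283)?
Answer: 26916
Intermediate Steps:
W = 28929 (W = 24646 + 4283 = 28929)
h = 28929
h - 2013 = 28929 - 2013 = 26916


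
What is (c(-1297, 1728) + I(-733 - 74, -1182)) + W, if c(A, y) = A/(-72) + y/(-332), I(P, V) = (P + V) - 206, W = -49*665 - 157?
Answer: -208706965/5976 ≈ -34924.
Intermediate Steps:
W = -32742 (W = -32585 - 157 = -32742)
I(P, V) = -206 + P + V
c(A, y) = -A/72 - y/332 (c(A, y) = A*(-1/72) + y*(-1/332) = -A/72 - y/332)
(c(-1297, 1728) + I(-733 - 74, -1182)) + W = ((-1/72*(-1297) - 1/332*1728) + (-206 + (-733 - 74) - 1182)) - 32742 = ((1297/72 - 432/83) + (-206 - 807 - 1182)) - 32742 = (76547/5976 - 2195) - 32742 = -13040773/5976 - 32742 = -208706965/5976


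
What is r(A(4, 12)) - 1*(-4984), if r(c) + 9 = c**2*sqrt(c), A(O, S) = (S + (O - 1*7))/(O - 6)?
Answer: 4975 + 243*I*sqrt(2)/8 ≈ 4975.0 + 42.957*I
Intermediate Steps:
A(O, S) = (-7 + O + S)/(-6 + O) (A(O, S) = (S + (O - 7))/(-6 + O) = (S + (-7 + O))/(-6 + O) = (-7 + O + S)/(-6 + O))
r(c) = -9 + c**(5/2) (r(c) = -9 + c**2*sqrt(c) = -9 + c**(5/2))
r(A(4, 12)) - 1*(-4984) = (-9 + ((-7 + 4 + 12)/(-6 + 4))**(5/2)) - 1*(-4984) = (-9 + (9/(-2))**(5/2)) + 4984 = (-9 + (-1/2*9)**(5/2)) + 4984 = (-9 + (-9/2)**(5/2)) + 4984 = (-9 + 243*I*sqrt(2)/8) + 4984 = 4975 + 243*I*sqrt(2)/8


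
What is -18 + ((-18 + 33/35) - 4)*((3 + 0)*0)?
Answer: -18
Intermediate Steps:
-18 + ((-18 + 33/35) - 4)*((3 + 0)*0) = -18 + ((-18 + 33*(1/35)) - 4)*(3*0) = -18 + ((-18 + 33/35) - 4)*0 = -18 + (-597/35 - 4)*0 = -18 - 737/35*0 = -18 + 0 = -18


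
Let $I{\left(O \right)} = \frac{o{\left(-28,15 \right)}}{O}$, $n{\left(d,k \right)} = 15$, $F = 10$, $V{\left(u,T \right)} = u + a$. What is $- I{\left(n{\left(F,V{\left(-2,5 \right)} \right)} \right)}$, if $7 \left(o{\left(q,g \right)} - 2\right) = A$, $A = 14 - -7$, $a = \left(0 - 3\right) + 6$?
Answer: $- \frac{1}{3} \approx -0.33333$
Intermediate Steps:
$a = 3$ ($a = -3 + 6 = 3$)
$A = 21$ ($A = 14 + 7 = 21$)
$V{\left(u,T \right)} = 3 + u$ ($V{\left(u,T \right)} = u + 3 = 3 + u$)
$o{\left(q,g \right)} = 5$ ($o{\left(q,g \right)} = 2 + \frac{1}{7} \cdot 21 = 2 + 3 = 5$)
$I{\left(O \right)} = \frac{5}{O}$
$- I{\left(n{\left(F,V{\left(-2,5 \right)} \right)} \right)} = - \frac{5}{15} = \left(-1\right) \frac{1}{3} = - \frac{1}{3}$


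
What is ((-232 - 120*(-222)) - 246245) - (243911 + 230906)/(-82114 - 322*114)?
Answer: -26120997197/118822 ≈ -2.1983e+5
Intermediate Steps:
((-232 - 120*(-222)) - 246245) - (243911 + 230906)/(-82114 - 322*114) = ((-232 + 26640) - 246245) - 474817/(-82114 - 36708) = (26408 - 246245) - 474817/(-118822) = -219837 - 474817*(-1)/118822 = -219837 - 1*(-474817/118822) = -219837 + 474817/118822 = -26120997197/118822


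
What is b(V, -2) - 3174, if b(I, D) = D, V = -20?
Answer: -3176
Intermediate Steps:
b(V, -2) - 3174 = -2 - 3174 = -3176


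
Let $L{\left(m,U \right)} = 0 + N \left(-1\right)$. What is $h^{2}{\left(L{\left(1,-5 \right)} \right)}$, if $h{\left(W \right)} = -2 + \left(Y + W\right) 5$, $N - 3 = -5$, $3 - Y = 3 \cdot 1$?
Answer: $64$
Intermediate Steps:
$Y = 0$ ($Y = 3 - 3 \cdot 1 = 3 - 3 = 0$)
$N = -2$ ($N = 3 - 5 = -2$)
$L{\left(m,U \right)} = 2$ ($L{\left(m,U \right)} = 0 - -2 = 0 + 2 = 2$)
$h{\left(W \right)} = -2 + 5 W$ ($h{\left(W \right)} = -2 + \left(0 + W\right) 5 = -2 + W 5 = -2 + 5 W$)
$h^{2}{\left(L{\left(1,-5 \right)} \right)} = \left(-2 + 5 \cdot 2\right)^{2} = \left(-2 + 10\right)^{2} = 8^{2} = 64$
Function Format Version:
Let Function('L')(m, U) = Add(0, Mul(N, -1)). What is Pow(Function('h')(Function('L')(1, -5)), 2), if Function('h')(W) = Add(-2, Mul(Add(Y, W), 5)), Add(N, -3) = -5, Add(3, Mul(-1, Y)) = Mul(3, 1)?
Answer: 64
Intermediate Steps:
Y = 0 (Y = Add(3, Mul(-1, Mul(3, 1))) = Add(3, Mul(-1, 3)) = Add(3, -3) = 0)
N = -2 (N = Add(3, -5) = -2)
Function('L')(m, U) = 2 (Function('L')(m, U) = Add(0, Mul(-2, -1)) = Add(0, 2) = 2)
Function('h')(W) = Add(-2, Mul(5, W)) (Function('h')(W) = Add(-2, Mul(Add(0, W), 5)) = Add(-2, Mul(W, 5)) = Add(-2, Mul(5, W)))
Pow(Function('h')(Function('L')(1, -5)), 2) = Pow(Add(-2, Mul(5, 2)), 2) = Pow(Add(-2, 10), 2) = Pow(8, 2) = 64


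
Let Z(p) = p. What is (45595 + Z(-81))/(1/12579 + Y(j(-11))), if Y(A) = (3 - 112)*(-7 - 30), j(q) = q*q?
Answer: 286260303/25365554 ≈ 11.285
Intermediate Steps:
j(q) = q**2
Y(A) = 4033 (Y(A) = -109*(-37) = 4033)
(45595 + Z(-81))/(1/12579 + Y(j(-11))) = (45595 - 81)/(1/12579 + 4033) = 45514/(1/12579 + 4033) = 45514/(50731108/12579) = 45514*(12579/50731108) = 286260303/25365554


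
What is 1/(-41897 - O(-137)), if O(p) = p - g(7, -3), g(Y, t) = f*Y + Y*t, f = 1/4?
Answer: -4/167117 ≈ -2.3935e-5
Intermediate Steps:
f = ¼ ≈ 0.25000
g(Y, t) = Y/4 + Y*t
O(p) = 77/4 + p (O(p) = p - 7*(¼ - 3) = p - 7*(-11)/4 = p - 1*(-77/4) = p + 77/4 = 77/4 + p)
1/(-41897 - O(-137)) = 1/(-41897 - (77/4 - 137)) = 1/(-41897 - 1*(-471/4)) = 1/(-41897 + 471/4) = 1/(-167117/4) = -4/167117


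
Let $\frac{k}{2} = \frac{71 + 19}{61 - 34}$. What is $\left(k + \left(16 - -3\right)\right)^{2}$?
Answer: $\frac{5929}{9} \approx 658.78$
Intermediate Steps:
$k = \frac{20}{3}$ ($k = 2 \frac{71 + 19}{61 - 34} = 2 \cdot \frac{90}{27} = 2 \cdot 90 \cdot \frac{1}{27} = 2 \cdot \frac{10}{3} = \frac{20}{3} \approx 6.6667$)
$\left(k + \left(16 - -3\right)\right)^{2} = \left(\frac{20}{3} + \left(16 - -3\right)\right)^{2} = \left(\frac{20}{3} + \left(16 + 3\right)\right)^{2} = \left(\frac{20}{3} + 19\right)^{2} = \left(\frac{77}{3}\right)^{2} = \frac{5929}{9}$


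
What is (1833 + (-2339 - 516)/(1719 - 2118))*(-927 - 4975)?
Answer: -4333378244/399 ≈ -1.0861e+7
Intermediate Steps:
(1833 + (-2339 - 516)/(1719 - 2118))*(-927 - 4975) = (1833 - 2855/(-399))*(-5902) = (1833 - 2855*(-1/399))*(-5902) = (1833 + 2855/399)*(-5902) = (734222/399)*(-5902) = -4333378244/399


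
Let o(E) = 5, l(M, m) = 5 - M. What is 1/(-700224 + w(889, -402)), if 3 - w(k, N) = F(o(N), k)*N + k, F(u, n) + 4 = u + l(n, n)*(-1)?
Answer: -1/345340 ≈ -2.8957e-6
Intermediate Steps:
F(u, n) = -9 + n + u (F(u, n) = -4 + (u + (5 - n)*(-1)) = -4 + (u + (-5 + n)) = -4 + (-5 + n + u) = -9 + n + u)
w(k, N) = 3 - k - N*(-4 + k) (w(k, N) = 3 - ((-9 + k + 5)*N + k) = 3 - ((-4 + k)*N + k) = 3 - (N*(-4 + k) + k) = 3 - (k + N*(-4 + k)) = 3 + (-k - N*(-4 + k)) = 3 - k - N*(-4 + k))
1/(-700224 + w(889, -402)) = 1/(-700224 + (3 - 1*889 - 1*(-402)*(-4 + 889))) = 1/(-700224 + (3 - 889 - 1*(-402)*885)) = 1/(-700224 + (3 - 889 + 355770)) = 1/(-700224 + 354884) = 1/(-345340) = -1/345340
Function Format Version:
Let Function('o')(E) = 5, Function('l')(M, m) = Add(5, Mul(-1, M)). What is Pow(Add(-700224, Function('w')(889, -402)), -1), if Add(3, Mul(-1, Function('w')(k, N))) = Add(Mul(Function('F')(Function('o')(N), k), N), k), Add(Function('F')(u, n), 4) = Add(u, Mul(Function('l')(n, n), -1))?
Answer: Rational(-1, 345340) ≈ -2.8957e-6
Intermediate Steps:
Function('F')(u, n) = Add(-9, n, u) (Function('F')(u, n) = Add(-4, Add(u, Mul(Add(5, Mul(-1, n)), -1))) = Add(-4, Add(u, Add(-5, n))) = Add(-4, Add(-5, n, u)) = Add(-9, n, u))
Function('w')(k, N) = Add(3, Mul(-1, k), Mul(-1, N, Add(-4, k))) (Function('w')(k, N) = Add(3, Mul(-1, Add(Mul(Add(-9, k, 5), N), k))) = Add(3, Mul(-1, Add(Mul(Add(-4, k), N), k))) = Add(3, Mul(-1, Add(Mul(N, Add(-4, k)), k))) = Add(3, Mul(-1, Add(k, Mul(N, Add(-4, k))))) = Add(3, Add(Mul(-1, k), Mul(-1, N, Add(-4, k)))) = Add(3, Mul(-1, k), Mul(-1, N, Add(-4, k))))
Pow(Add(-700224, Function('w')(889, -402)), -1) = Pow(Add(-700224, Add(3, Mul(-1, 889), Mul(-1, -402, Add(-4, 889)))), -1) = Pow(Add(-700224, Add(3, -889, Mul(-1, -402, 885))), -1) = Pow(Add(-700224, Add(3, -889, 355770)), -1) = Pow(Add(-700224, 354884), -1) = Pow(-345340, -1) = Rational(-1, 345340)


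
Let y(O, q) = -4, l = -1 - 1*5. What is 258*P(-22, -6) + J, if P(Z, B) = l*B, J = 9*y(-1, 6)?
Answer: 9252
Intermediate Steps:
l = -6 (l = -1 - 5 = -6)
J = -36 (J = 9*(-4) = -36)
P(Z, B) = -6*B
258*P(-22, -6) + J = 258*(-6*(-6)) - 36 = 258*36 - 36 = 9288 - 36 = 9252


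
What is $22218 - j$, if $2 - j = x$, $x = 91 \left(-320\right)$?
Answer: $-6904$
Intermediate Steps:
$x = -29120$
$j = 29122$ ($j = 2 - -29120 = 2 + 29120 = 29122$)
$22218 - j = 22218 - 29122 = -6904$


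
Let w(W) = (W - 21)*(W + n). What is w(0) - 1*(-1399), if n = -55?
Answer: 2554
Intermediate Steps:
w(W) = (-55 + W)*(-21 + W) (w(W) = (W - 21)*(W - 55) = (-21 + W)*(-55 + W) = (-55 + W)*(-21 + W))
w(0) - 1*(-1399) = (1155 + 0**2 - 76*0) - 1*(-1399) = (1155 + 0 + 0) + 1399 = 1155 + 1399 = 2554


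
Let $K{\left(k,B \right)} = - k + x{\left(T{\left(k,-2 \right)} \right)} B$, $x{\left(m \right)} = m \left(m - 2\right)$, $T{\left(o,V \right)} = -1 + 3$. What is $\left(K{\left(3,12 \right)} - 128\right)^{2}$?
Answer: $17161$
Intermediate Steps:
$T{\left(o,V \right)} = 2$
$x{\left(m \right)} = m \left(-2 + m\right)$
$K{\left(k,B \right)} = - k$ ($K{\left(k,B \right)} = - k + 2 \left(-2 + 2\right) B = - k + 2 \cdot 0 B = - k + 0 B = - k + 0 = - k$)
$\left(K{\left(3,12 \right)} - 128\right)^{2} = \left(\left(-1\right) 3 - 128\right)^{2} = \left(-3 - 128\right)^{2} = \left(-131\right)^{2} = 17161$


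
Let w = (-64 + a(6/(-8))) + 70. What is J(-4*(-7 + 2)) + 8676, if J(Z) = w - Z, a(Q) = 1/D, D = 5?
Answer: 43311/5 ≈ 8662.2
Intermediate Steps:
a(Q) = ⅕ (a(Q) = 1/5 = ⅕)
w = 31/5 (w = (-64 + ⅕) + 70 = -319/5 + 70 = 31/5 ≈ 6.2000)
J(Z) = 31/5 - Z
J(-4*(-7 + 2)) + 8676 = (31/5 - (-4)*(-7 + 2)) + 8676 = (31/5 - (-4)*(-5)) + 8676 = (31/5 - 1*20) + 8676 = (31/5 - 20) + 8676 = -69/5 + 8676 = 43311/5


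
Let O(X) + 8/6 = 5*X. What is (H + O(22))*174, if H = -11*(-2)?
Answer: 22736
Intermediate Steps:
H = 22
O(X) = -4/3 + 5*X
(H + O(22))*174 = (22 + (-4/3 + 5*22))*174 = (22 + (-4/3 + 110))*174 = (22 + 326/3)*174 = (392/3)*174 = 22736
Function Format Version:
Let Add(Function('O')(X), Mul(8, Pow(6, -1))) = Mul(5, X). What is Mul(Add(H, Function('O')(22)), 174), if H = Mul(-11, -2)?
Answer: 22736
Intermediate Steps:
H = 22
Function('O')(X) = Add(Rational(-4, 3), Mul(5, X))
Mul(Add(H, Function('O')(22)), 174) = Mul(Add(22, Add(Rational(-4, 3), Mul(5, 22))), 174) = Mul(Add(22, Add(Rational(-4, 3), 110)), 174) = Mul(Add(22, Rational(326, 3)), 174) = Mul(Rational(392, 3), 174) = 22736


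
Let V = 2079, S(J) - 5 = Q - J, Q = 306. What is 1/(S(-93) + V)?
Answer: 1/2483 ≈ 0.00040274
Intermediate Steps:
S(J) = 311 - J (S(J) = 5 + (306 - J) = 311 - J)
1/(S(-93) + V) = 1/((311 - 1*(-93)) + 2079) = 1/((311 + 93) + 2079) = 1/(404 + 2079) = 1/2483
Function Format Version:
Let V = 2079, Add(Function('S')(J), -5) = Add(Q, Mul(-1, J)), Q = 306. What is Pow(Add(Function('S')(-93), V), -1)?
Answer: Rational(1, 2483) ≈ 0.00040274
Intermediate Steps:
Function('S')(J) = Add(311, Mul(-1, J)) (Function('S')(J) = Add(5, Add(306, Mul(-1, J))) = Add(311, Mul(-1, J)))
Pow(Add(Function('S')(-93), V), -1) = Pow(Add(Add(311, Mul(-1, -93)), 2079), -1) = Pow(Add(Add(311, 93), 2079), -1) = Pow(Add(404, 2079), -1) = Pow(2483, -1) = Rational(1, 2483)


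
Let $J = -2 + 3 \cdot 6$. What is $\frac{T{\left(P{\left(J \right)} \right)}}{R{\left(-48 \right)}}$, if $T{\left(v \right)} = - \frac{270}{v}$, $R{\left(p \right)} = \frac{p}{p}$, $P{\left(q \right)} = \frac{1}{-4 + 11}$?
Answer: $-1890$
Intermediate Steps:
$J = 16$ ($J = -2 + 18 = 16$)
$P{\left(q \right)} = \frac{1}{7}$
$R{\left(p \right)} = 1$
$\frac{T{\left(P{\left(J \right)} \right)}}{R{\left(-48 \right)}} = \frac{\left(-270\right) \frac{1}{\frac{1}{7}}}{1} = \left(-270\right) 7 \cdot 1 = \left(-1890\right) 1 = -1890$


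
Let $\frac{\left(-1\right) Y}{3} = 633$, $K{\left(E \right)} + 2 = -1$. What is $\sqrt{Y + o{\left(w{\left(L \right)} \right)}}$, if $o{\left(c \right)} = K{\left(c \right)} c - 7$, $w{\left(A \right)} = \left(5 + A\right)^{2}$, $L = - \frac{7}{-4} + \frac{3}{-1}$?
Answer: $\frac{i \sqrt{31171}}{4} \approx 44.138 i$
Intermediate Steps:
$K{\left(E \right)} = -3$ ($K{\left(E \right)} = -2 - 1 = -3$)
$Y = -1899$ ($Y = \left(-3\right) 633 = -1899$)
$L = - \frac{5}{4}$ ($L = \left(-7\right) \left(- \frac{1}{4}\right) + 3 \left(-1\right) = \frac{7}{4} - 3 = - \frac{5}{4} \approx -1.25$)
$o{\left(c \right)} = -7 - 3 c$ ($o{\left(c \right)} = - 3 c - 7 = -7 - 3 c$)
$\sqrt{Y + o{\left(w{\left(L \right)} \right)}} = \sqrt{-1899 - \left(7 + 3 \left(5 - \frac{5}{4}\right)^{2}\right)} = \sqrt{-1899 - \left(7 + 3 \left(\frac{15}{4}\right)^{2}\right)} = \sqrt{-1899 - \frac{787}{16}} = \sqrt{- \frac{31171}{16}} = \frac{i \sqrt{31171}}{4}$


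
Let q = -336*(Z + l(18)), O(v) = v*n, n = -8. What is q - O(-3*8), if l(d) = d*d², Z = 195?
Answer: -2025264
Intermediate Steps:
l(d) = d³
O(v) = -8*v (O(v) = v*(-8) = -8*v)
q = -2025072 (q = -336*(195 + 18³) = -336*(195 + 5832) = -336*6027 = -2025072)
q - O(-3*8) = -2025072 - (-8)*(-3*8) = -2025072 - (-8)*(-24) = -2025072 - 1*192 = -2025072 - 192 = -2025264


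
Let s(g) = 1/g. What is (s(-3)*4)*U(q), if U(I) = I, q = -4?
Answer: 16/3 ≈ 5.3333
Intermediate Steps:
s(g) = 1/g
(s(-3)*4)*U(q) = (4/(-3))*(-4) = -⅓*4*(-4) = -4/3*(-4) = 16/3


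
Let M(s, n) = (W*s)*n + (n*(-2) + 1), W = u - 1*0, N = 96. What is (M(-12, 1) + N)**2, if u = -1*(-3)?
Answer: 3481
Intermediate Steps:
u = 3
W = 3 (W = 3 - 1*0 = 3 + 0 = 3)
M(s, n) = 1 - 2*n + 3*n*s (M(s, n) = (3*s)*n + (n*(-2) + 1) = 3*n*s + (-2*n + 1) = 3*n*s + (1 - 2*n) = 1 - 2*n + 3*n*s)
(M(-12, 1) + N)**2 = ((1 - 2*1 + 3*1*(-12)) + 96)**2 = ((1 - 2 - 36) + 96)**2 = (-37 + 96)**2 = 59**2 = 3481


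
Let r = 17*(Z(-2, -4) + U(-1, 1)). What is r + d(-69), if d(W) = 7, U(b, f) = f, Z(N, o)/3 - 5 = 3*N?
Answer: -27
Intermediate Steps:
Z(N, o) = 15 + 9*N (Z(N, o) = 15 + 3*(3*N) = 15 + 9*N)
r = -34 (r = 17*((15 + 9*(-2)) + 1) = 17*((15 - 18) + 1) = 17*(-3 + 1) = 17*(-2) = -34)
r + d(-69) = -34 + 7 = -27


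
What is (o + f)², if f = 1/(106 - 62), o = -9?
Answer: 156025/1936 ≈ 80.591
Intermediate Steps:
f = 1/44 ≈ 0.022727
(o + f)² = (-9 + 1/44)² = (-395/44)² = 156025/1936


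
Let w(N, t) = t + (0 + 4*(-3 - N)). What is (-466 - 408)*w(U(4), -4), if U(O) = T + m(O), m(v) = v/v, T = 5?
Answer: 34960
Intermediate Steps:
m(v) = 1
U(O) = 6 (U(O) = 5 + 1 = 6)
w(N, t) = -12 + t - 4*N (w(N, t) = t + (0 + (-12 - 4*N)) = t + (-12 - 4*N) = -12 + t - 4*N)
(-466 - 408)*w(U(4), -4) = (-466 - 408)*(-12 - 4 - 4*6) = -874*(-12 - 4 - 24) = -874*(-40) = 34960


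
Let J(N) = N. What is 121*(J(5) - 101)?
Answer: -11616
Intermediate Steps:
121*(J(5) - 101) = 121*(5 - 101) = 121*(-96) = -11616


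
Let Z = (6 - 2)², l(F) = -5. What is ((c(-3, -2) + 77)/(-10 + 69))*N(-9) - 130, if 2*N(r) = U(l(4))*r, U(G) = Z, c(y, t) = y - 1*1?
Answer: -12926/59 ≈ -219.08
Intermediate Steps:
Z = 16 (Z = 4² = 16)
c(y, t) = -1 + y (c(y, t) = y - 1 = -1 + y)
U(G) = 16
N(r) = 8*r (N(r) = (16*r)/2 = 8*r)
((c(-3, -2) + 77)/(-10 + 69))*N(-9) - 130 = (((-1 - 3) + 77)/(-10 + 69))*(8*(-9)) - 130 = ((-4 + 77)/59)*(-72) - 130 = (73*(1/59))*(-72) - 130 = (73/59)*(-72) - 130 = -5256/59 - 130 = -12926/59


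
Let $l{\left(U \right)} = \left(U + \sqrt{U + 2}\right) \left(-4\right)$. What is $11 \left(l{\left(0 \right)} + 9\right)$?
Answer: $99 - 44 \sqrt{2} \approx 36.775$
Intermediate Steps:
$l{\left(U \right)} = - 4 U - 4 \sqrt{2 + U}$ ($l{\left(U \right)} = \left(U + \sqrt{2 + U}\right) \left(-4\right) = - 4 U - 4 \sqrt{2 + U}$)
$11 \left(l{\left(0 \right)} + 9\right) = 11 \left(\left(\left(-4\right) 0 - 4 \sqrt{2 + 0}\right) + 9\right) = 11 \left(\left(0 - 4 \sqrt{2}\right) + 9\right) = 11 \left(- 4 \sqrt{2} + 9\right) = 11 \left(9 - 4 \sqrt{2}\right) = 99 - 44 \sqrt{2}$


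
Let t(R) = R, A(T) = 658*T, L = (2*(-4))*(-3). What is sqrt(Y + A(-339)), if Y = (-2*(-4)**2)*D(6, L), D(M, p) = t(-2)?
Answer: I*sqrt(222998) ≈ 472.23*I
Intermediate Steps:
L = 24 (L = -8*(-3) = 24)
D(M, p) = -2
Y = 64 (Y = -2*(-4)**2*(-2) = -2*16*(-2) = -32*(-2) = 64)
sqrt(Y + A(-339)) = sqrt(64 + 658*(-339)) = sqrt(64 - 223062) = sqrt(-222998) = I*sqrt(222998)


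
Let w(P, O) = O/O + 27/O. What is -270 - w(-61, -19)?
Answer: -5122/19 ≈ -269.58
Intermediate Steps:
w(P, O) = 1 + 27/O
-270 - w(-61, -19) = -270 - (27 - 19)/(-19) = -270 - (-1)*8/19 = -270 - 1*(-8/19) = -270 + 8/19 = -5122/19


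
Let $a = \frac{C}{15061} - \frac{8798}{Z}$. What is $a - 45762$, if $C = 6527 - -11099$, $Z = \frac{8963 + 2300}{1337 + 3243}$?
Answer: $- \frac{8369383615368}{169632043} \approx -49338.0$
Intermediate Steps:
$Z = \frac{11263}{4580} \approx 2.4592$
$C = 17626$ ($C = 6527 + 11099 = 17626$)
$a = - \frac{606682063602}{169632043}$ ($a = \frac{17626}{15061} - \frac{8798}{\frac{11263}{4580}} = 17626 \cdot \frac{1}{15061} - \frac{40294840}{11263} = \frac{17626}{15061} - \frac{40294840}{11263} = - \frac{606682063602}{169632043} \approx -3576.5$)
$a - 45762 = - \frac{606682063602}{169632043} - 45762 = - \frac{8369383615368}{169632043}$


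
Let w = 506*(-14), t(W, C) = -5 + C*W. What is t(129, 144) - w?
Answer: 25655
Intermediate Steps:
w = -7084
t(129, 144) - w = (-5 + 144*129) - 1*(-7084) = (-5 + 18576) + 7084 = 18571 + 7084 = 25655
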